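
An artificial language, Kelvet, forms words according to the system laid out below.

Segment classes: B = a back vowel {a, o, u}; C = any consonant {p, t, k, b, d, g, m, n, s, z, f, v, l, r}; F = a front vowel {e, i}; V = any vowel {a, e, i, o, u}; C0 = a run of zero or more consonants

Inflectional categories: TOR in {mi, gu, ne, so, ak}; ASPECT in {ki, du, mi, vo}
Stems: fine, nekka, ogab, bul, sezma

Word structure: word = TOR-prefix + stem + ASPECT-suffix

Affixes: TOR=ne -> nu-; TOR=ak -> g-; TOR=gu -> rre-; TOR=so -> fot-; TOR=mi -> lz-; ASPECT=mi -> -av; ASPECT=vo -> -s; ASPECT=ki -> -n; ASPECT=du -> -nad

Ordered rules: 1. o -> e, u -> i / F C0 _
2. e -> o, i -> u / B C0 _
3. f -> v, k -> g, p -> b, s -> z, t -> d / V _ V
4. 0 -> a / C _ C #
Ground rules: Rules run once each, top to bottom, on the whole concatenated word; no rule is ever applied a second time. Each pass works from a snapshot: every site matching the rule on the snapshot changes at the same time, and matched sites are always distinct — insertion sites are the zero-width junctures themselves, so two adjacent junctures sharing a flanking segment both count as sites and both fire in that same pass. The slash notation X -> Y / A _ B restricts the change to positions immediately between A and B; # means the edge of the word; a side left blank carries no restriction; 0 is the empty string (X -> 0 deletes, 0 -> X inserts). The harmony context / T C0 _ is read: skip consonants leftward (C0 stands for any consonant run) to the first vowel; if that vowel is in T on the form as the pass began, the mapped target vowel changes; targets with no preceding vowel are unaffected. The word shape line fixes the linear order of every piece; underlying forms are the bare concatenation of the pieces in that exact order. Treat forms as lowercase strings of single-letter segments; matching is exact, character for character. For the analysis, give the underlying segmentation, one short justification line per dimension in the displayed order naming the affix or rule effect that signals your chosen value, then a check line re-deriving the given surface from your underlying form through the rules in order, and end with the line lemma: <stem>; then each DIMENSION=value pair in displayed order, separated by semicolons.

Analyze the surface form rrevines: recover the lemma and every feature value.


underlying: rre-fine-s
TOR=gu - signalled by the affix rre-
ASPECT=vo - signalled by the affix -s
check: rrefines -> rrefines -> rrefines -> rrevines -> rrevines
lemma: fine; TOR=gu; ASPECT=vo


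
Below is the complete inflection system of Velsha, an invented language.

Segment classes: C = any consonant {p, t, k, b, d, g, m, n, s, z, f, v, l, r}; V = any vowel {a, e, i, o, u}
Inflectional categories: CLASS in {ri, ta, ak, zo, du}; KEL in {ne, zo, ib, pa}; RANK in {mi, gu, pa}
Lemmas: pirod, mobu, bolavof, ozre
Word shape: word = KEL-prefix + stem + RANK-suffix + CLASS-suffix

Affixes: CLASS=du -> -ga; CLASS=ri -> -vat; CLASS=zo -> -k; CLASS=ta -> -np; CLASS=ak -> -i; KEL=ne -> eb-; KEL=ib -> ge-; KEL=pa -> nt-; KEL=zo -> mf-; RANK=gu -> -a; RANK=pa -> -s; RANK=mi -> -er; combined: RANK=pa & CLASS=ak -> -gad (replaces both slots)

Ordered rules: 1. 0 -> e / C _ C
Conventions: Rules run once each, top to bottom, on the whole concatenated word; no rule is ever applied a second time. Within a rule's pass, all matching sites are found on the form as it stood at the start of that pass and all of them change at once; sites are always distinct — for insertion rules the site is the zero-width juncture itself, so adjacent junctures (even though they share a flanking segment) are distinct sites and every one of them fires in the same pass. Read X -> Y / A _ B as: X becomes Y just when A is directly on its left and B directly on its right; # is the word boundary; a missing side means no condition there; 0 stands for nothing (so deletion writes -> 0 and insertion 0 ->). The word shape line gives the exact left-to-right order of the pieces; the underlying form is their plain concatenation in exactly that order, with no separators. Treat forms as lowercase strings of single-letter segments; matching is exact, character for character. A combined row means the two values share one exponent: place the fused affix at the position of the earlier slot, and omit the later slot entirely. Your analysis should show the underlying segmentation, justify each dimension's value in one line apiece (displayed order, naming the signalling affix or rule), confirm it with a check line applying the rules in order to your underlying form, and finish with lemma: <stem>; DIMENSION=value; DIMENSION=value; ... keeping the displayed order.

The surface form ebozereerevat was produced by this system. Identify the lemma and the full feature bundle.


underlying: eb-ozre-er-vat
CLASS=ri - signalled by the affix -vat
KEL=ne - signalled by the affix eb-
RANK=mi - signalled by the affix -er
check: ebozreervat -> ebozereerevat
lemma: ozre; CLASS=ri; KEL=ne; RANK=mi


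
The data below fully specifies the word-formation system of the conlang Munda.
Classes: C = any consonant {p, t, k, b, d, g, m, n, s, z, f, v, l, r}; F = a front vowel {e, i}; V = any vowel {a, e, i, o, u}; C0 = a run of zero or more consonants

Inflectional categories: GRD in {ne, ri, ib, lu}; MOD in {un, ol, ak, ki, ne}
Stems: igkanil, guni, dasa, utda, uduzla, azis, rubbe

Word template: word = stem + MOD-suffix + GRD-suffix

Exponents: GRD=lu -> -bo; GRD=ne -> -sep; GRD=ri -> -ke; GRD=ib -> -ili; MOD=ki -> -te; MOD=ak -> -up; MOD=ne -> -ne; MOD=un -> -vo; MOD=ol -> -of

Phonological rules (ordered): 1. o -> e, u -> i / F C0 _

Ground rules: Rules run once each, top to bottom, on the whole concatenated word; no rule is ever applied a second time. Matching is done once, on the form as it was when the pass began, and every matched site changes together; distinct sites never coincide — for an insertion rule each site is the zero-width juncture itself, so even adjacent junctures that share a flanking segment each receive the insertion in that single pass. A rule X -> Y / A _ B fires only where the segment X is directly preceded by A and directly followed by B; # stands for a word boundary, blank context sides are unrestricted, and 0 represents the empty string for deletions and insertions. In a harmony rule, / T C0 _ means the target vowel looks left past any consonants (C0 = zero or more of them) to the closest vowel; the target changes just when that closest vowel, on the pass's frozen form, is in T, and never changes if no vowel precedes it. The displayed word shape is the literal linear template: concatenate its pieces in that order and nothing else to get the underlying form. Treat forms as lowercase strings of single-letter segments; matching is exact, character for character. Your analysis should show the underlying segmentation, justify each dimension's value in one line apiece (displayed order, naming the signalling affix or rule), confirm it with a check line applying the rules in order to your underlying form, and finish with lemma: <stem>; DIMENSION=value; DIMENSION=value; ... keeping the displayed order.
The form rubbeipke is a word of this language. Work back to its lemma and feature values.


underlying: rubbe-up-ke
GRD=ri - signalled by the affix -ke
MOD=ak - signalled by the affix -up
check: rubbeupke -> rubbeipke
lemma: rubbe; GRD=ri; MOD=ak


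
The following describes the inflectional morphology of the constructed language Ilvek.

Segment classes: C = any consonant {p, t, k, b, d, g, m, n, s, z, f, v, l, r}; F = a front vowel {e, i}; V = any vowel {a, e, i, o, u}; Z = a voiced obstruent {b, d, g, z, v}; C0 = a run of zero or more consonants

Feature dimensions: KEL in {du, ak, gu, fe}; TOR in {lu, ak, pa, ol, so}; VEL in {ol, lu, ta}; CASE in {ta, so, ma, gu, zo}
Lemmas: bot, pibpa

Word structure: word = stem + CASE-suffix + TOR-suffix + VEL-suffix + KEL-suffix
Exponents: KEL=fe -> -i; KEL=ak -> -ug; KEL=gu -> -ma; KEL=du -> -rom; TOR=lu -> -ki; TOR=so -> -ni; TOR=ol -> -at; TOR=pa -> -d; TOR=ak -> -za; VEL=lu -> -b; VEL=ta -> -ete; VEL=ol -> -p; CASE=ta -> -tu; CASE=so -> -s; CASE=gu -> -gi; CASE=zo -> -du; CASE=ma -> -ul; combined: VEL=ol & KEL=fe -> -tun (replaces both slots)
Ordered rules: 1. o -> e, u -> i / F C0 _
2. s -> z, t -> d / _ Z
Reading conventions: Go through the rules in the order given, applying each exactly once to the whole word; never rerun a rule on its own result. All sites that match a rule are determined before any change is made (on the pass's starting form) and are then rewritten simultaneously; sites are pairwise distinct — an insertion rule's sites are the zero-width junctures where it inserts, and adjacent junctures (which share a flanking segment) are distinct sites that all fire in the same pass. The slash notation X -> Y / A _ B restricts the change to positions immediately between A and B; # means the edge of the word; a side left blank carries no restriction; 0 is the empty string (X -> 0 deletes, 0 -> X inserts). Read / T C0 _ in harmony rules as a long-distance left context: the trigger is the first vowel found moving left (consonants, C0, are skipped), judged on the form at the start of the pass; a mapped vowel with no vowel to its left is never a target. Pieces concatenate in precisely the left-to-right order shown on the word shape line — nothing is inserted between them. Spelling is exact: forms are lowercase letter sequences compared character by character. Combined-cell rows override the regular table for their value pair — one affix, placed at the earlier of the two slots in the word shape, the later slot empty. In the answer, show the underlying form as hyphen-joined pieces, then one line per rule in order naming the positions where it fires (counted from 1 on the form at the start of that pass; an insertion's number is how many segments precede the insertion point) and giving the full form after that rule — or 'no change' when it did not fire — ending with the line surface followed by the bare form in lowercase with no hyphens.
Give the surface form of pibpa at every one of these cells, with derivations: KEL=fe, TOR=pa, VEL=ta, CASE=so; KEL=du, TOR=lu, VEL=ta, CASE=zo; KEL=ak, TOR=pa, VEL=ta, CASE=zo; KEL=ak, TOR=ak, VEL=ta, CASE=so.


cell KEL=fe, TOR=pa, VEL=ta, CASE=so:
underlying: pibpa-s-d-ete-i
1. o -> e, u -> i / F C0 _: no change
2. s -> z, t -> d / _ Z: fires at position(s) 6: pibpazdetei
surface: pibpazdetei

cell KEL=du, TOR=lu, VEL=ta, CASE=zo:
underlying: pibpa-du-ki-ete-rom
1. o -> e, u -> i / F C0 _: fires at position(s) 14: pibpadukieterem
2. s -> z, t -> d / _ Z: no change
surface: pibpadukieterem

cell KEL=ak, TOR=pa, VEL=ta, CASE=zo:
underlying: pibpa-du-d-ete-ug
1. o -> e, u -> i / F C0 _: fires at position(s) 12: pibpadudeteig
2. s -> z, t -> d / _ Z: no change
surface: pibpadudeteig

cell KEL=ak, TOR=ak, VEL=ta, CASE=so:
underlying: pibpa-s-za-ete-ug
1. o -> e, u -> i / F C0 _: fires at position(s) 12: pibpaszaeteig
2. s -> z, t -> d / _ Z: fires at position(s) 6: pibpazzaeteig
surface: pibpazzaeteig


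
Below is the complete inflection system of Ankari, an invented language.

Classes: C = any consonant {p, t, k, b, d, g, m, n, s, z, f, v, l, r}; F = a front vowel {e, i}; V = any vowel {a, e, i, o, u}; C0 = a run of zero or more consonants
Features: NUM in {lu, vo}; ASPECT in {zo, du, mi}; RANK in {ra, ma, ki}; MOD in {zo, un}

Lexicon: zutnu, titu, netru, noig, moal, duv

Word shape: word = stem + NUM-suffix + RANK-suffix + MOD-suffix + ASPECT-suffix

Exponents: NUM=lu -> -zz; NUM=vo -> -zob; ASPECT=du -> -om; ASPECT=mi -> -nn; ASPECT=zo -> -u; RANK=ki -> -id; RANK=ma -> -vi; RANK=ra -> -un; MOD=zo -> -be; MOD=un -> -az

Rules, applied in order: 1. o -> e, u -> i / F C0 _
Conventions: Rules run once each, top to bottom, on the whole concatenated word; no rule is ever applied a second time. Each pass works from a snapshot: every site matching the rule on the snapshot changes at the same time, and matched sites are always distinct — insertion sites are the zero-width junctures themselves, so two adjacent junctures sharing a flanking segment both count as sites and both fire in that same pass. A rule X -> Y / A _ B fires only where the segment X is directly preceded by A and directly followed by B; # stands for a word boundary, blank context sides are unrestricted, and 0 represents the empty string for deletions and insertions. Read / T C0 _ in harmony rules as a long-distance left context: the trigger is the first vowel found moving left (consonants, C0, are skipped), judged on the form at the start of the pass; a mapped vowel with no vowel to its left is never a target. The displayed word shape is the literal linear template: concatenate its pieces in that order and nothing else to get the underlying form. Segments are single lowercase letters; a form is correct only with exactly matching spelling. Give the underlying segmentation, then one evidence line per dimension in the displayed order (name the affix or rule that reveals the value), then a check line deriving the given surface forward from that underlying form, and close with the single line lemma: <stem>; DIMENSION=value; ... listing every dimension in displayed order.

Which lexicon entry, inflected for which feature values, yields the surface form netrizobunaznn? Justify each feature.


underlying: netru-zob-un-az-nn
NUM=vo - signalled by the affix -zob
ASPECT=mi - signalled by the affix -nn
RANK=ra - signalled by the affix -un
MOD=un - signalled by the affix -az
check: netruzobunaznn -> netrizobunaznn
lemma: netru; NUM=vo; ASPECT=mi; RANK=ra; MOD=un


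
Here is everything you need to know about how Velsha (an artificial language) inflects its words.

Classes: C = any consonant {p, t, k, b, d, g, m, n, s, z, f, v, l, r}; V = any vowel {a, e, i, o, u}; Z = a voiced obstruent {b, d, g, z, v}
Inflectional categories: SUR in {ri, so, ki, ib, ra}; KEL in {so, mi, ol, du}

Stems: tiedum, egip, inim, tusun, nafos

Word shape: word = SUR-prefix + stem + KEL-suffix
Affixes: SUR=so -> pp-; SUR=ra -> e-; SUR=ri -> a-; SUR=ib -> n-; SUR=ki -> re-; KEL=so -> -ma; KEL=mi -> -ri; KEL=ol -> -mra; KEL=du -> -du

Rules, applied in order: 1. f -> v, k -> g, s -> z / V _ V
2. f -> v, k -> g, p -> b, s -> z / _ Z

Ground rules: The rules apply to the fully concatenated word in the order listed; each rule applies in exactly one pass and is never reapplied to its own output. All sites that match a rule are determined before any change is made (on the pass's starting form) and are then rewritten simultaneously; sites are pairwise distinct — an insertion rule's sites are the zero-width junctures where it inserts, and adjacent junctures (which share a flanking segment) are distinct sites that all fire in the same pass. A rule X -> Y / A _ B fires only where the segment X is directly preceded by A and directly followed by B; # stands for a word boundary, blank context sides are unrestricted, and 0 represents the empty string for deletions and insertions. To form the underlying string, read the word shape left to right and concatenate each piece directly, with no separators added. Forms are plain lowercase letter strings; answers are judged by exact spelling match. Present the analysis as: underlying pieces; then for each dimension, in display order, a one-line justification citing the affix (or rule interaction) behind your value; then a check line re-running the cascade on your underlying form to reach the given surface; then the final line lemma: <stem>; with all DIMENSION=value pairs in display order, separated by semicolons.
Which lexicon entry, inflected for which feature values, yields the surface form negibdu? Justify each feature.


underlying: n-egip-du
SUR=ib - signalled by the affix n-
KEL=du - signalled by the affix -du
check: negipdu -> negipdu -> negibdu
lemma: egip; SUR=ib; KEL=du


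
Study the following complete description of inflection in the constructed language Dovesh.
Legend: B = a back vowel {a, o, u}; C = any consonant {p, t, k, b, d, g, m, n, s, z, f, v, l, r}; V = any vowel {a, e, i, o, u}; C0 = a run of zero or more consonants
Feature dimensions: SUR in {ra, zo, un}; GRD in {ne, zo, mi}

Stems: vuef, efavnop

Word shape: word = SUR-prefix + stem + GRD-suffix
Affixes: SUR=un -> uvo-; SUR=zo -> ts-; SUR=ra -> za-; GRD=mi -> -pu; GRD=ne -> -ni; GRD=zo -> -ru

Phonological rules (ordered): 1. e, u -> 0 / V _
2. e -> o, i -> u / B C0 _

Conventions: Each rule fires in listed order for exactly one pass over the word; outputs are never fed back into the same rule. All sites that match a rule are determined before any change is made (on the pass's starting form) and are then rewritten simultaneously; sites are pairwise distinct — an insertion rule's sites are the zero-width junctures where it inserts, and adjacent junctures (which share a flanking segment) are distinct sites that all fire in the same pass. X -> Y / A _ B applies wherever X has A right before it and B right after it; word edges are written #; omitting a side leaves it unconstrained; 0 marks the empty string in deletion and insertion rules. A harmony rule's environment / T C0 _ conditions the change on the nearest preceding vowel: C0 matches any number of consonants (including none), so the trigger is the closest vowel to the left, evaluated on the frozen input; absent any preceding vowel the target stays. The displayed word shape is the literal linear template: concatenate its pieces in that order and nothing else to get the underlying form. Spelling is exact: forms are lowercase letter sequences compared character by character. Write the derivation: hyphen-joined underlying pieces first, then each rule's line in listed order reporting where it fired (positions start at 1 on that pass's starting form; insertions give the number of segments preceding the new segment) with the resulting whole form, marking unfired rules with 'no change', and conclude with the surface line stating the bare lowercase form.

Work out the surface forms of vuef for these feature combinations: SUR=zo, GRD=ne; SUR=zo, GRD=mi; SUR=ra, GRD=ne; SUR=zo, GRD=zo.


cell SUR=zo, GRD=ne:
underlying: ts-vuef-ni
1. e, u -> 0 / V _: fires at position(s) 5: tsvufni
2. e -> o, i -> u / B C0 _: fires at position(s) 7: tsvufnu
surface: tsvufnu

cell SUR=zo, GRD=mi:
underlying: ts-vuef-pu
1. e, u -> 0 / V _: fires at position(s) 5: tsvufpu
2. e -> o, i -> u / B C0 _: no change
surface: tsvufpu

cell SUR=ra, GRD=ne:
underlying: za-vuef-ni
1. e, u -> 0 / V _: fires at position(s) 5: zavufni
2. e -> o, i -> u / B C0 _: fires at position(s) 7: zavufnu
surface: zavufnu

cell SUR=zo, GRD=zo:
underlying: ts-vuef-ru
1. e, u -> 0 / V _: fires at position(s) 5: tsvufru
2. e -> o, i -> u / B C0 _: no change
surface: tsvufru


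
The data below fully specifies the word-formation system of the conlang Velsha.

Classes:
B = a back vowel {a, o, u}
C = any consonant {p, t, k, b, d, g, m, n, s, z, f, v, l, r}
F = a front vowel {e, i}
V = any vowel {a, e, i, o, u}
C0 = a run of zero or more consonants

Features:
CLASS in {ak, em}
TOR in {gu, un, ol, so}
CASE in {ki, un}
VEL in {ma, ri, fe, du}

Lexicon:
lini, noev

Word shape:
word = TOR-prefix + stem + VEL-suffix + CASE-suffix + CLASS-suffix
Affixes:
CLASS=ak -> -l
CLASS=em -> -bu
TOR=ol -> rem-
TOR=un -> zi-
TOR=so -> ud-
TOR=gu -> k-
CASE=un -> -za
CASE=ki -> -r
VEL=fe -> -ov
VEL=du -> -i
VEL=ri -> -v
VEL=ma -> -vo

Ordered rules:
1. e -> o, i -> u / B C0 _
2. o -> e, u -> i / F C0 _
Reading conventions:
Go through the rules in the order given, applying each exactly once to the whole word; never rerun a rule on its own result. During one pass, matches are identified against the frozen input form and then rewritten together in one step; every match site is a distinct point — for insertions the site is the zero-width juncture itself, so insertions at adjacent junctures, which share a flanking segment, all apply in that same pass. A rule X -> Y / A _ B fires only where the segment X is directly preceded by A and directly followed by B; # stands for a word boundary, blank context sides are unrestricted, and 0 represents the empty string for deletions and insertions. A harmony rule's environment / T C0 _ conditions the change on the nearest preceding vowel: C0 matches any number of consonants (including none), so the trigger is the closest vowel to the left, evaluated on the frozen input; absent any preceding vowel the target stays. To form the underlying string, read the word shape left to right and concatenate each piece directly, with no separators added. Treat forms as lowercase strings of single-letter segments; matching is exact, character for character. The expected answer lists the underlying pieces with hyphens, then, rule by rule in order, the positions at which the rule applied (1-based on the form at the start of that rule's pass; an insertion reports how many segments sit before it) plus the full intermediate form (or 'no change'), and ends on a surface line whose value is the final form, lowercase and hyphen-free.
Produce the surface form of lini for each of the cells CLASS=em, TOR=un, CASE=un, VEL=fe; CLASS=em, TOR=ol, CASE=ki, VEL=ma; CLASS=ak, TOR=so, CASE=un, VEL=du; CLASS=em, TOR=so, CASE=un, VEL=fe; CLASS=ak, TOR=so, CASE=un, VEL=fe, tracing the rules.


cell CLASS=em, TOR=un, CASE=un, VEL=fe:
underlying: zi-lini-ov-za-bu
1. e -> o, i -> u / B C0 _: no change
2. o -> e, u -> i / F C0 _: fires at position(s) 7: zilinievzabu
surface: zilinievzabu

cell CLASS=em, TOR=ol, CASE=ki, VEL=ma:
underlying: rem-lini-vo-r-bu
1. e -> o, i -> u / B C0 _: no change
2. o -> e, u -> i / F C0 _: fires at position(s) 9: remliniverbu
surface: remliniverbu

cell CLASS=ak, TOR=so, CASE=un, VEL=du:
underlying: ud-lini-i-za-l
1. e -> o, i -> u / B C0 _: fires at position(s) 4: udluniizal
2. o -> e, u -> i / F C0 _: no change
surface: udluniizal

cell CLASS=em, TOR=so, CASE=un, VEL=fe:
underlying: ud-lini-ov-za-bu
1. e -> o, i -> u / B C0 _: fires at position(s) 4: udluniovzabu
2. o -> e, u -> i / F C0 _: fires at position(s) 7: udlunievzabu
surface: udlunievzabu

cell CLASS=ak, TOR=so, CASE=un, VEL=fe:
underlying: ud-lini-ov-za-l
1. e -> o, i -> u / B C0 _: fires at position(s) 4: udluniovzal
2. o -> e, u -> i / F C0 _: fires at position(s) 7: udlunievzal
surface: udlunievzal


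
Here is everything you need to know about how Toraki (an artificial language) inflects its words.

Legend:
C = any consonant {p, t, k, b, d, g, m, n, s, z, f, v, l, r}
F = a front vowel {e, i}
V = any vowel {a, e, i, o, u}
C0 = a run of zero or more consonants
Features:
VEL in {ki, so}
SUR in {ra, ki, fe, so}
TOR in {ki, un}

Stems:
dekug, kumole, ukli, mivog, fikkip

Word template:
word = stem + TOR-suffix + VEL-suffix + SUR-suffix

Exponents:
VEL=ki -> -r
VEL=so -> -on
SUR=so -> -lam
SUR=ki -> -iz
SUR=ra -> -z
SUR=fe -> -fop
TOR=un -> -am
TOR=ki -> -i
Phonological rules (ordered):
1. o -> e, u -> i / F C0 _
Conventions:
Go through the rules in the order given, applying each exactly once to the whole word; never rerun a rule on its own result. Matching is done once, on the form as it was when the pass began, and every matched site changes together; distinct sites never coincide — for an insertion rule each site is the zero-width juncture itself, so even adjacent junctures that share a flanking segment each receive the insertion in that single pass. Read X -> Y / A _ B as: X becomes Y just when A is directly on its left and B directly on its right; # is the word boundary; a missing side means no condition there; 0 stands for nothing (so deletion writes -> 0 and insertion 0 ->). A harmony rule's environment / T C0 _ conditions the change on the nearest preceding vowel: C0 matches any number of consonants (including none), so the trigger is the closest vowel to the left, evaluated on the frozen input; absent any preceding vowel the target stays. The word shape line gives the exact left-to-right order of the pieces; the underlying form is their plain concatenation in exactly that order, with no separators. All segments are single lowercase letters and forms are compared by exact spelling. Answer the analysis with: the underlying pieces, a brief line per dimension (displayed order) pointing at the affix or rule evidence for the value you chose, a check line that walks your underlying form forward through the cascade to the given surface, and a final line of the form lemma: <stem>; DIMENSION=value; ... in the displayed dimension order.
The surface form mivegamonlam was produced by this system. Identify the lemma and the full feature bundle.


underlying: mivog-am-on-lam
VEL=so - signalled by the affix -on
SUR=so - signalled by the affix -lam
TOR=un - signalled by the affix -am
check: mivogamonlam -> mivegamonlam
lemma: mivog; VEL=so; SUR=so; TOR=un


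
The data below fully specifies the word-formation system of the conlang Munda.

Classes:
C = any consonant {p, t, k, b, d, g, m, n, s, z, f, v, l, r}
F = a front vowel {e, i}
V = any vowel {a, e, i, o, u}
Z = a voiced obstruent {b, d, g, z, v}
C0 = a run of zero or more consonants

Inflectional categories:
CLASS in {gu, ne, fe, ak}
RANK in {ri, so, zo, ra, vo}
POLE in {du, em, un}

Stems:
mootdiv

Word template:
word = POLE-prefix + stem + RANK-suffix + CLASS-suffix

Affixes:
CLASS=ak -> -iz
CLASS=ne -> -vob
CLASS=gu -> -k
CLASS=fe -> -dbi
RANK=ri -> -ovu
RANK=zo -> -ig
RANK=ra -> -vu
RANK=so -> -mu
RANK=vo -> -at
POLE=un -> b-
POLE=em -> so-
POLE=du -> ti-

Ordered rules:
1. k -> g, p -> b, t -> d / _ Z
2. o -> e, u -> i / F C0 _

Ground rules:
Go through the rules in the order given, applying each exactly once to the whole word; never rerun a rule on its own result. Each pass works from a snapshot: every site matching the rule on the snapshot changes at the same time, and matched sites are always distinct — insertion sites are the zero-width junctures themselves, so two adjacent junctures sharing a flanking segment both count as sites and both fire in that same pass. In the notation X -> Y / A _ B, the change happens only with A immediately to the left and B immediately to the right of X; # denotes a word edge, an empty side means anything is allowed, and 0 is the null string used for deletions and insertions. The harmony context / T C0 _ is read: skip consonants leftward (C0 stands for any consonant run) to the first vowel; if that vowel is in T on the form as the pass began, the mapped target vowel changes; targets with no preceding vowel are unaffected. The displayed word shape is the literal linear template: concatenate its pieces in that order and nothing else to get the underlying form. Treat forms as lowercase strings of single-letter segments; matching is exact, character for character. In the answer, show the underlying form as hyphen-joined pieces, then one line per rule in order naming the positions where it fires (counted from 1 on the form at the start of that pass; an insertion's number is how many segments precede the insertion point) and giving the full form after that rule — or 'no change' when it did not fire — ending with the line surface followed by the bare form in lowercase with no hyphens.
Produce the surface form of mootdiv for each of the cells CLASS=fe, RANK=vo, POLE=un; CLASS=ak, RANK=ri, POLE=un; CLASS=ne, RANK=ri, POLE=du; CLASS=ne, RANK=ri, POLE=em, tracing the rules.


cell CLASS=fe, RANK=vo, POLE=un:
underlying: b-mootdiv-at-dbi
1. k -> g, p -> b, t -> d / _ Z: fires at position(s) 5, 10: bmooddivaddbi
2. o -> e, u -> i / F C0 _: no change
surface: bmooddivaddbi

cell CLASS=ak, RANK=ri, POLE=un:
underlying: b-mootdiv-ovu-iz
1. k -> g, p -> b, t -> d / _ Z: fires at position(s) 5: bmooddivovuiz
2. o -> e, u -> i / F C0 _: fires at position(s) 9: bmooddivevuiz
surface: bmooddivevuiz

cell CLASS=ne, RANK=ri, POLE=du:
underlying: ti-mootdiv-ovu-vob
1. k -> g, p -> b, t -> d / _ Z: fires at position(s) 6: timooddivovuvob
2. o -> e, u -> i / F C0 _: fires at position(s) 4, 10: timeoddivevuvob
surface: timeoddivevuvob

cell CLASS=ne, RANK=ri, POLE=em:
underlying: so-mootdiv-ovu-vob
1. k -> g, p -> b, t -> d / _ Z: fires at position(s) 6: somooddivovuvob
2. o -> e, u -> i / F C0 _: fires at position(s) 10: somooddivevuvob
surface: somooddivevuvob


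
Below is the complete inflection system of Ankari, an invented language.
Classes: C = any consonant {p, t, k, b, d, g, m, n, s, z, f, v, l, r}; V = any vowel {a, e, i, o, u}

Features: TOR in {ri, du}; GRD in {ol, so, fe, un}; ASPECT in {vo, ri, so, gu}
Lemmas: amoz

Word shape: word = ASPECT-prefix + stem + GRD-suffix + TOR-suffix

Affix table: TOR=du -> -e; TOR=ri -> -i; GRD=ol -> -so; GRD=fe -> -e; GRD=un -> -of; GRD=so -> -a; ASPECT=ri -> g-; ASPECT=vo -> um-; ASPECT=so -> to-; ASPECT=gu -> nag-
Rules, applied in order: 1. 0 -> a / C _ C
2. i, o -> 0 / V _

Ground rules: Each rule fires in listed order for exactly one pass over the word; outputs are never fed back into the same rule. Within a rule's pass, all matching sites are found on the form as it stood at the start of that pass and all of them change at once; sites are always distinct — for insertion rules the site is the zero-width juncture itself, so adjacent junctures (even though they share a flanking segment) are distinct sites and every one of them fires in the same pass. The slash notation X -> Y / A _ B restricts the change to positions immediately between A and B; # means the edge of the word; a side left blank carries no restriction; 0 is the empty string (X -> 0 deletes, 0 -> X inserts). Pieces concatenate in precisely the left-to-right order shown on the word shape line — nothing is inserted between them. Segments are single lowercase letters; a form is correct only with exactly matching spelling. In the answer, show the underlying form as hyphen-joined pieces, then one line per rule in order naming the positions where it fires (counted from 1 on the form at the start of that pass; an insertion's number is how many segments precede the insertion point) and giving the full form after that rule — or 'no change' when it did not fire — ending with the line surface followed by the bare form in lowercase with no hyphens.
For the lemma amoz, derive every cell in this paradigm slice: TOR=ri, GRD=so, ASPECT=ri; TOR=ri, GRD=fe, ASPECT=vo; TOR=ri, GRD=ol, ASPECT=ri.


cell TOR=ri, GRD=so, ASPECT=ri:
underlying: g-amoz-a-i
1. 0 -> a / C _ C: no change
2. i, o -> 0 / V _: fires at position(s) 7: gamoza
surface: gamoza

cell TOR=ri, GRD=fe, ASPECT=vo:
underlying: um-amoz-e-i
1. 0 -> a / C _ C: no change
2. i, o -> 0 / V _: fires at position(s) 8: umamoze
surface: umamoze

cell TOR=ri, GRD=ol, ASPECT=ri:
underlying: g-amoz-so-i
1. 0 -> a / C _ C: inserts after position(s) 5: gamozasoi
2. i, o -> 0 / V _: fires at position(s) 9: gamozaso
surface: gamozaso


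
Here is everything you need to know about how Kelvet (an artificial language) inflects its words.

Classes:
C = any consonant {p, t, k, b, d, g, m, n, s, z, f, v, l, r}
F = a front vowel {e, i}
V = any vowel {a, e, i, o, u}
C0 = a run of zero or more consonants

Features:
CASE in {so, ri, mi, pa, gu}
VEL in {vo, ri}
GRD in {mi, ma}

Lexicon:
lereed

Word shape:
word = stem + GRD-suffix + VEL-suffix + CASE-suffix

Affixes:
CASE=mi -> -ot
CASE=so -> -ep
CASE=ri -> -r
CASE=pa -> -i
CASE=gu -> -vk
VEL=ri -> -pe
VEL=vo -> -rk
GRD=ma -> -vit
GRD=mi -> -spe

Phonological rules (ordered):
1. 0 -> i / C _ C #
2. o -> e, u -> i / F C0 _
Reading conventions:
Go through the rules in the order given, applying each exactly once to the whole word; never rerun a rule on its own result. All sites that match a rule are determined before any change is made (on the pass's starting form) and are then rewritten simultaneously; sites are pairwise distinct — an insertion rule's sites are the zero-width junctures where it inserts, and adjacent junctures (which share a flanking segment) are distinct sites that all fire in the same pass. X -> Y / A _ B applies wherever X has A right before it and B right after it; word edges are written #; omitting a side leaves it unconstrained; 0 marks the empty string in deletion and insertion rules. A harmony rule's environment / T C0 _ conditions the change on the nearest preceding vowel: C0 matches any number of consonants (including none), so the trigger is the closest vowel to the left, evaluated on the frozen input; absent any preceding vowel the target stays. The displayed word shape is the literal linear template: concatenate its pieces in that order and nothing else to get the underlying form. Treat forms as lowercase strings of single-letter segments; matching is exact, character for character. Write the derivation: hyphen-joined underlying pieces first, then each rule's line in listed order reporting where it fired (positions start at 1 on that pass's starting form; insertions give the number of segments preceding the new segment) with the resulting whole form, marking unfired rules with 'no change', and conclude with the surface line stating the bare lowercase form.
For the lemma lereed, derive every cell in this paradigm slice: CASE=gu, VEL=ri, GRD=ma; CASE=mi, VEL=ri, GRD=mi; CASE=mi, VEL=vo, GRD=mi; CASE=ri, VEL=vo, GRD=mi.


cell CASE=gu, VEL=ri, GRD=ma:
underlying: lereed-vit-pe-vk
1. 0 -> i / C _ C #: inserts after position(s) 12: lereedvitpevik
2. o -> e, u -> i / F C0 _: no change
surface: lereedvitpevik

cell CASE=mi, VEL=ri, GRD=mi:
underlying: lereed-spe-pe-ot
1. 0 -> i / C _ C #: no change
2. o -> e, u -> i / F C0 _: fires at position(s) 12: lereedspepeet
surface: lereedspepeet

cell CASE=mi, VEL=vo, GRD=mi:
underlying: lereed-spe-rk-ot
1. 0 -> i / C _ C #: no change
2. o -> e, u -> i / F C0 _: fires at position(s) 12: lereedsperket
surface: lereedsperket

cell CASE=ri, VEL=vo, GRD=mi:
underlying: lereed-spe-rk-r
1. 0 -> i / C _ C #: inserts after position(s) 11: lereedsperkir
2. o -> e, u -> i / F C0 _: no change
surface: lereedsperkir


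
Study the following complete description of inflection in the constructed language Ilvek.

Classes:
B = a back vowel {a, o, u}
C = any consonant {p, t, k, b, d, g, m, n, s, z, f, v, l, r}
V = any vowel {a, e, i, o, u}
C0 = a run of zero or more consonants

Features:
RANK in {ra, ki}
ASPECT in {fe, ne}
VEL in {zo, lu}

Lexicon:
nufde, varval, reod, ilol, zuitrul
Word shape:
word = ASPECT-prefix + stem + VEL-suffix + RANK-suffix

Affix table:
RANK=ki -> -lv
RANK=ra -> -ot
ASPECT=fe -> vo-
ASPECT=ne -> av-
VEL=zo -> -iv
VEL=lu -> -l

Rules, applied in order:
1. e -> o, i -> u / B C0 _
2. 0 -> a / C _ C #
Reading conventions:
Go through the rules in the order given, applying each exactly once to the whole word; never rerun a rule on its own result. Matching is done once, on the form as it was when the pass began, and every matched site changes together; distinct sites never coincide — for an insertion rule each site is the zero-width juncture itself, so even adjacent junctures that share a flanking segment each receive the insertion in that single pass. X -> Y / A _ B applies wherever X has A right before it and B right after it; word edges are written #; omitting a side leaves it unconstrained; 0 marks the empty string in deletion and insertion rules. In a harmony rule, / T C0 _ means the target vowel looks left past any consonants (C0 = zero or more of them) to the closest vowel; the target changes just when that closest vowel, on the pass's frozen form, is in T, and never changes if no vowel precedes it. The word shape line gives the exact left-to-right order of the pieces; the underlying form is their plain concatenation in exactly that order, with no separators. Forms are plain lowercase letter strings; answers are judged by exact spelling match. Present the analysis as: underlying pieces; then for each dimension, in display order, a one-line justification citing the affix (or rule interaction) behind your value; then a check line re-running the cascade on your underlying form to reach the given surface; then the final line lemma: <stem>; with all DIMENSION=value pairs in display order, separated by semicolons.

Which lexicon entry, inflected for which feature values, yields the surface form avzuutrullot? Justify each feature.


underlying: av-zuitrul-l-ot
RANK=ra - signalled by the affix -ot
ASPECT=ne - signalled by the affix av-
VEL=lu - signalled by the affix -l
check: avzuitrullot -> avzuutrullot -> avzuutrullot
lemma: zuitrul; RANK=ra; ASPECT=ne; VEL=lu


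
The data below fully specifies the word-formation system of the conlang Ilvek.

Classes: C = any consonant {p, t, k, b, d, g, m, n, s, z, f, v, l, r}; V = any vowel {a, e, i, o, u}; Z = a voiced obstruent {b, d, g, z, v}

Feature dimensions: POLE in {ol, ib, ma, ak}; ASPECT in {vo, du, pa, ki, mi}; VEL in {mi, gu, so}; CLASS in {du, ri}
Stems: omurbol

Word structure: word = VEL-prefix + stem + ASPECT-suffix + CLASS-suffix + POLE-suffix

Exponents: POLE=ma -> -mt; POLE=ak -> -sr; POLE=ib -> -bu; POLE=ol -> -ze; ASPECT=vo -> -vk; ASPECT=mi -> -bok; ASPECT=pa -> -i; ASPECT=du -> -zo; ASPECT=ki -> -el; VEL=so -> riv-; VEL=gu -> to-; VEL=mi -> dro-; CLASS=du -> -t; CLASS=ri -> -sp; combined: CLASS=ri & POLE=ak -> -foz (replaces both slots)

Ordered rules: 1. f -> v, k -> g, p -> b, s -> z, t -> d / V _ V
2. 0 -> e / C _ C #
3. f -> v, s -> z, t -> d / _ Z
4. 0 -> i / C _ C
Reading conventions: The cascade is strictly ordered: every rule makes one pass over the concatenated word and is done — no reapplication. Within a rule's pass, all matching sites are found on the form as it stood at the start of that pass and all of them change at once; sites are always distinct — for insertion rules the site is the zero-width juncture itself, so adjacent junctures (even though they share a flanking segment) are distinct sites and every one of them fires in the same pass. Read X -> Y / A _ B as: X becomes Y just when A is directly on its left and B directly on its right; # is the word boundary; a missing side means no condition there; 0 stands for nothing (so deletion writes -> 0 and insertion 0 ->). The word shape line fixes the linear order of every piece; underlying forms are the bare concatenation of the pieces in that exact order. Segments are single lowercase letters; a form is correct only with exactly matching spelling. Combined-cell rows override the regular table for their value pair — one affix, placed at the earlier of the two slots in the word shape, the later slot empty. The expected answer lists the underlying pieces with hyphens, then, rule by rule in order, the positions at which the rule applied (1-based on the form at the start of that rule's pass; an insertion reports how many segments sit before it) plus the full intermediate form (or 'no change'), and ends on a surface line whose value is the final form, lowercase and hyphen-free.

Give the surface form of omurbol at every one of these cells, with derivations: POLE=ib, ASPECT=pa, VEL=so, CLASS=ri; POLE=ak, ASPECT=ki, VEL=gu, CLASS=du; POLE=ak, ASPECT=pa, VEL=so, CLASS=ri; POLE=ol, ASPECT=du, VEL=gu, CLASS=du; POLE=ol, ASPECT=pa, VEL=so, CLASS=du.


cell POLE=ib, ASPECT=pa, VEL=so, CLASS=ri:
underlying: riv-omurbol-i-sp-bu
1. f -> v, k -> g, p -> b, s -> z, t -> d / V _ V: no change
2. 0 -> e / C _ C #: no change
3. f -> v, s -> z, t -> d / _ Z: no change
4. 0 -> i / C _ C: inserts after position(s) 7, 12, 13: rivomuribolisipibu
surface: rivomuribolisipibu

cell POLE=ak, ASPECT=ki, VEL=gu, CLASS=du:
underlying: to-omurbol-el-t-sr
1. f -> v, k -> g, p -> b, s -> z, t -> d / V _ V: no change
2. 0 -> e / C _ C #: inserts after position(s) 13: toomurboleltser
3. f -> v, s -> z, t -> d / _ Z: no change
4. 0 -> i / C _ C: inserts after position(s) 6, 11, 12: toomuribolelitiser
surface: toomuribolelitiser

cell POLE=ak, ASPECT=pa, VEL=so, CLASS=ri:
underlying: riv-omurbol-i-foz
1. f -> v, k -> g, p -> b, s -> z, t -> d / V _ V: fires at position(s) 12: rivomurbolivoz
2. 0 -> e / C _ C #: no change
3. f -> v, s -> z, t -> d / _ Z: no change
4. 0 -> i / C _ C: inserts after position(s) 7: rivomuribolivoz
surface: rivomuribolivoz

cell POLE=ol, ASPECT=du, VEL=gu, CLASS=du:
underlying: to-omurbol-zo-t-ze
1. f -> v, k -> g, p -> b, s -> z, t -> d / V _ V: no change
2. 0 -> e / C _ C #: no change
3. f -> v, s -> z, t -> d / _ Z: fires at position(s) 12: toomurbolzodze
4. 0 -> i / C _ C: inserts after position(s) 6, 9, 12: toomuribolizodize
surface: toomuribolizodize

cell POLE=ol, ASPECT=pa, VEL=so, CLASS=du:
underlying: riv-omurbol-i-t-ze
1. f -> v, k -> g, p -> b, s -> z, t -> d / V _ V: no change
2. 0 -> e / C _ C #: no change
3. f -> v, s -> z, t -> d / _ Z: fires at position(s) 12: rivomurbolidze
4. 0 -> i / C _ C: inserts after position(s) 7, 12: rivomuribolidize
surface: rivomuribolidize
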